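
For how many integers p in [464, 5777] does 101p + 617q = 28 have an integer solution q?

9

gcd(617, 101):
  617 = 6·101 + 11
  101 = 9·11 + 2
  11 = 5·2 + 1
  2 = 2·1
so gcd(617, 101) = 1.
Back-substitute for Bézout coefficients:
  1 = 11 - 5·2
  ... = 101·(-281) + 617·(46)
Scale by 28: particular solution (-7868, 1288); reduce p mod 617: (153, -25).
General solution: p = 153 + 617t, q = -25 - 101t for integer t.
464 ≤ 153 + 617t ≤ 5777 gives t ∈ [1, 9], which is 9 values.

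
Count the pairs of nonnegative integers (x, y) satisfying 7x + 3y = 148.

gcd(7, 3) = 1.
By Bézout, 7·(1) + 3·(-2) = 1.
One solution: (1, 47).
General: x = 1 + 3t, y = 47 - 7t.
x ≥ 0 ⇒ t ≥ 0; y ≥ 0 ⇒ t ≤ 6. So t ∈ [0, 6]: 7 solutions.

7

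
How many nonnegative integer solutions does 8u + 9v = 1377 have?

gcd(9, 8) = 1.
By Bézout, 8×(-1) + 9×(1) = 1.
One solution: (0, 153).
General: u = 0 + 9t, v = 153 - 8t.
u ≥ 0 ⇒ t ≥ 0; v ≥ 0 ⇒ t ≤ 19. So t ∈ [0, 19]: 20 solutions.

20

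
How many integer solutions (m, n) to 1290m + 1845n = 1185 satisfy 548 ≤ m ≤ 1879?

11

gcd(1845, 1290) = 15  (1845 = 1*1290 + 555, 1290 = 2*555 + 180, 555 = 3*180 + 15, 180 = 12*15).
Back-substituting, 1290*(-10) + 1845*(7) = 15.
Scale by 79: particular solution (-790, 553); reduce m mod 123: (71, -49).
General solution: m = 71 + 123t, n = -49 - 86t for integer t.
548 ≤ 71 + 123t ≤ 1879 gives t ∈ [4, 14], which is 11 values.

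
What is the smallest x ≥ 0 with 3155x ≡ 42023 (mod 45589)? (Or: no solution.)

gcd(45589, 3155) = 1  (45589 = 14·3155 + 1419, 3155 = 2·1419 + 317, 1419 = 4·317 + 151, 317 = 2·151 + 15, 151 = 10·15 + 1, 15 = 15·1).
1 divides 42023, so solutions exist.
Back-substituting, 3155·(-3020) + 45589·(209) = 1.
So 3155·(-3020) ≡ 1 (mod 45589); multiply by 42023: x ≡ -126909460 (mod 45589).
Smallest nonnegative: x = -126909460 mod 45589 = 10316.

10316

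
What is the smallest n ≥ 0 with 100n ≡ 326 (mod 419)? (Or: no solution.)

gcd(419, 100):
  419 = 4*100 + 19
  100 = 5*19 + 5
  19 = 3*5 + 4
  5 = 1*4 + 1
  4 = 4*1
so gcd(419, 100) = 1.
1 divides 326, so solutions exist.
Back-substitute for Bézout coefficients:
  1 = 5 - 1*4
  ... = 100*(88) + 419*(-21)
So 100*(88) ≡ 1 (mod 419); multiply by 326: n ≡ 28688 (mod 419).
Smallest nonnegative: n = 28688 mod 419 = 196.

196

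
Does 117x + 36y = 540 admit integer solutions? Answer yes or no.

gcd(117, 36) = 9.
9 divides 540, so integer solutions exist.

yes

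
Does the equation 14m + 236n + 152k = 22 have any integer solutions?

yes

gcd(236, 14) = 2  (236 = 16×14 + 12, 14 = 1×12 + 2, 12 = 6×2).
gcd(2, 152) = 2.
2 divides 22, so integer solutions exist.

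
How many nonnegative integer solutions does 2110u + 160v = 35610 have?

gcd(2110, 160) = 10.
By Bézout, 2110×(-5) + 160×(66) = 10.
One solution: (3, 183).
General: u = 3 + 16t, v = 183 - 211t.
u ≥ 0 ⇒ t ≥ 0; v ≥ 0 ⇒ t ≤ 0. So t ∈ [0, 0]: 1 solution.

1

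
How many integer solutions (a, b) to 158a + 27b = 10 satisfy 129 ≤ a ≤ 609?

gcd(158, 27):
  158 = 5·27 + 23
  27 = 1·23 + 4
  23 = 5·4 + 3
  4 = 1·3 + 1
  3 = 3·1
so gcd(158, 27) = 1.
Back-substitute for Bézout coefficients:
  1 = 4 - 1·3
  ... = 158·(-7) + 27·(41)
Scale by 10: particular solution (-70, 410); reduce a mod 27: (11, -64).
General solution: a = 11 + 27t, b = -64 - 158t for integer t.
129 ≤ 11 + 27t ≤ 609 gives t ∈ [5, 22], which is 18 values.

18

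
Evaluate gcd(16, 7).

gcd(16, 7) = 1  (16 = 2×7 + 2, 7 = 3×2 + 1, 2 = 2×1).

1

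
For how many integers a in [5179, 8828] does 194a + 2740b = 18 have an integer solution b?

gcd(2740, 194) = 2  (2740 = 14×194 + 24, 194 = 8×24 + 2, 24 = 12×2).
Back-substituting, 194×(113) + 2740×(-8) = 2.
Scale by 9: particular solution (1017, -72); reduce a mod 1370: (1017, -72).
General solution: a = 1017 + 1370t, b = -72 - 97t for integer t.
5179 ≤ 1017 + 1370t ≤ 8828 gives t ∈ [4, 5], which is 2 values.

2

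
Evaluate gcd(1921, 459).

17

gcd(1921, 459):
  1921 = 4·459 + 85
  459 = 5·85 + 34
  85 = 2·34 + 17
  34 = 2·17
so gcd(1921, 459) = 17.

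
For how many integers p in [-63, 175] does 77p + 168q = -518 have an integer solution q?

gcd(168, 77) = 7.
By Bézout, 77*(11) + 168*(-5) = 7.
Particular solution: (2, -4).
General solution: p = 2 + 24t, q = -4 - 11t for integer t.
-63 ≤ 2 + 24t ≤ 175 gives t ∈ [-2, 7], which is 10 values.

10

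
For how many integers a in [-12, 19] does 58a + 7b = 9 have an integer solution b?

gcd(58, 7):
  58 = 8·7 + 2
  7 = 3·2 + 1
  2 = 2·1
so gcd(58, 7) = 1.
Back-substitute for Bézout coefficients:
  1 = 7 - 3·2
  ... = 58·(-3) + 7·(25)
Scale by 9: particular solution (-27, 225); reduce a mod 7: (1, -7).
General solution: a = 1 + 7t, b = -7 - 58t for integer t.
-12 ≤ 1 + 7t ≤ 19 gives t ∈ [-1, 2], which is 4 values.

4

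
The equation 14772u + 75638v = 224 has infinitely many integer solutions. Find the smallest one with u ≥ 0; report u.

22929

gcd(75638, 14772):
  75638 = 5*14772 + 1778
  14772 = 8*1778 + 548
  1778 = 3*548 + 134
  548 = 4*134 + 12
  134 = 11*12 + 2
  12 = 6*2
so gcd(75638, 14772) = 2.
2 divides 224, so solutions exist.
Back-substitute for Bézout coefficients:
  2 = 134 - 11*12
  ... = 14772*(-6211) + 75638*(1213)
Scale by 224/2 = 112: (u₀, v₀) = (-695632, 135856).
General solution: u = -695632 + 37819t, v = 135856 - 7386t for integer t.
u ≥ 0: smallest is -695632 mod 37819 = 22929 (at t = 19), with v = -4478.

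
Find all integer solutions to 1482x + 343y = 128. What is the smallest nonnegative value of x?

76

gcd(1482, 343) = 1.
1 divides 128, so solutions exist.
By Bézout, 1482*(-53) + 343*(229) = 1.
Scale by 128/1 = 128: (x₀, y₀) = (-6784, 29312).
General solution: x = -6784 + 343t, y = 29312 - 1482t for integer t.
x ≥ 0: smallest is -6784 mod 343 = 76 (at t = 20), with y = -328.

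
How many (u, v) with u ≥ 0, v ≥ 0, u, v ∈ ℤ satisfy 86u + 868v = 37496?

gcd(868, 86) = 2.
By Bézout, 86·(-111) + 868·(11) = 2.
One solution: (2, 43).
General: u = 2 + 434t, v = 43 - 43t.
u ≥ 0 ⇒ t ≥ 0; v ≥ 0 ⇒ t ≤ 1. So t ∈ [0, 1]: 2 solutions.

2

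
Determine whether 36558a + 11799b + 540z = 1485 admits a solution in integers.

yes

gcd(36558, 11799) = 27  (36558 = 3·11799 + 1161, 11799 = 10·1161 + 189, 1161 = 6·189 + 27, 189 = 7·27).
gcd(27, 540) = 27.
27 divides 1485, so integer solutions exist.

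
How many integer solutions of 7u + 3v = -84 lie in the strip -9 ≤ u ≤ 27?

gcd(7, 3) = 1.
By Bézout, 7·(1) + 3·(-2) = 1.
Particular solution: (0, -28).
General solution: u = 0 + 3t, v = -28 - 7t for integer t.
-9 ≤ 0 + 3t ≤ 27 gives t ∈ [-3, 9], which is 13 values.

13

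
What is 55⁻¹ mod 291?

127

gcd(291, 55):
  291 = 5×55 + 16
  55 = 3×16 + 7
  16 = 2×7 + 2
  7 = 3×2 + 1
  2 = 2×1
so gcd(291, 55) = 1.
Back-substitute for Bézout coefficients:
  1 = 7 - 3×2
  ... = 55×(127) + 291×(-24)
So 55×127 ≡ 1 (mod 291), and 127 mod 291 = 127.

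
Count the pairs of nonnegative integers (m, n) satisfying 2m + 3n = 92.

16

gcd(3, 2) = 1.
By Bézout, 2·(-1) + 3·(1) = 1.
One solution: (1, 30).
General: m = 1 + 3t, n = 30 - 2t.
m ≥ 0 ⇒ t ≥ 0; n ≥ 0 ⇒ t ≤ 15. So t ∈ [0, 15]: 16 solutions.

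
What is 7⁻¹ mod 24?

7

gcd(24, 7) = 1.
By Bézout, 7·(7) + 24·(-2) = 1.
So 7·7 ≡ 1 (mod 24), and 7 mod 24 = 7.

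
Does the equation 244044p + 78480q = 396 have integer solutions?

yes

gcd(244044, 78480) = 36.
36 divides 396, so integer solutions exist.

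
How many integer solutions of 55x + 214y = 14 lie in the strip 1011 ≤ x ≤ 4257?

gcd(214, 55):
  214 = 3·55 + 49
  55 = 1·49 + 6
  49 = 8·6 + 1
  6 = 6·1
so gcd(214, 55) = 1.
Back-substitute for Bézout coefficients:
  1 = 49 - 8·6
  ... = 55·(-35) + 214·(9)
Scale by 14: particular solution (-490, 126); reduce x mod 214: (152, -39).
General solution: x = 152 + 214t, y = -39 - 55t for integer t.
1011 ≤ 152 + 214t ≤ 4257 gives t ∈ [5, 19], which is 15 values.

15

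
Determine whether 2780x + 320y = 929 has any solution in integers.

gcd(2780, 320):
  2780 = 8·320 + 220
  320 = 1·220 + 100
  220 = 2·100 + 20
  100 = 5·20
so gcd(2780, 320) = 20.
20 does not divide 929 (remainder 9), so no integer solutions.

no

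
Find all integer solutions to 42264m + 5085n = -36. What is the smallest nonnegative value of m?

321

gcd(42264, 5085):
  42264 = 8*5085 + 1584
  5085 = 3*1584 + 333
  1584 = 4*333 + 252
  333 = 1*252 + 81
  252 = 3*81 + 9
  81 = 9*9
so gcd(42264, 5085) = 9.
9 divides -36, so solutions exist.
Back-substitute for Bézout coefficients:
  9 = 252 - 3*81
  ... = 42264*(61) + 5085*(-507)
Scale by -36/9 = -4: (m₀, n₀) = (-244, 2028).
General solution: m = -244 + 565t, n = 2028 - 4696t for integer t.
m ≥ 0: smallest is -244 mod 565 = 321 (at t = 1), with n = -2668.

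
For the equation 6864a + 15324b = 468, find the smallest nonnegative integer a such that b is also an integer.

gcd(15324, 6864) = 12  (15324 = 2·6864 + 1596, 6864 = 4·1596 + 480, 1596 = 3·480 + 156, 480 = 3·156 + 12, 156 = 13·12).
12 divides 468, so solutions exist.
Back-substituting, 6864·(96) + 15324·(-43) = 12.
Scale by 468/12 = 39: (a₀, b₀) = (3744, -1677).
General solution: a = 3744 + 1277t, b = -1677 - 572t for integer t.
a ≥ 0: smallest is 3744 mod 1277 = 1190 (at t = -2), with b = -533.

1190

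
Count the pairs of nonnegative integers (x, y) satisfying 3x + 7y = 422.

20

gcd(7, 3) = 1  (7 = 2·3 + 1, 3 = 3·1).
Back-substituting, 3·(-2) + 7·(1) = 1.
Scale by 422: one solution is (-844, 422). Reduce x mod 7: (3, 59).
General: x = 3 + 7t, y = 59 - 3t.
x ≥ 0 ⇒ t ≥ 0; y ≥ 0 ⇒ t ≤ 19. So t ∈ [0, 19]: 20 solutions.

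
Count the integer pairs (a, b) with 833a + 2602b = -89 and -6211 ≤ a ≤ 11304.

gcd(2602, 833) = 1  (2602 = 3*833 + 103, 833 = 8*103 + 9, 103 = 11*9 + 4, 9 = 2*4 + 1, 4 = 4*1).
Back-substituting, 833*(581) + 2602*(-186) = 1.
Scale by -89: particular solution (-51709, 16554); reduce a mod 2602: (331, -106).
General solution: a = 331 + 2602t, b = -106 - 833t for integer t.
-6211 ≤ 331 + 2602t ≤ 11304 gives t ∈ [-2, 4], which is 7 values.

7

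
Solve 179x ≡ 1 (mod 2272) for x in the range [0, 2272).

2107

gcd(2272, 179) = 1  (2272 = 12*179 + 124, 179 = 1*124 + 55, 124 = 2*55 + 14, 55 = 3*14 + 13, 14 = 1*13 + 1, 13 = 13*1).
Back-substituting, 179*(-165) + 2272*(13) = 1.
So 179*-165 ≡ 1 (mod 2272), and -165 mod 2272 = 2107.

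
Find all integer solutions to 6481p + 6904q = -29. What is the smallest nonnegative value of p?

555

gcd(6904, 6481):
  6904 = 1*6481 + 423
  6481 = 15*423 + 136
  423 = 3*136 + 15
  136 = 9*15 + 1
  15 = 15*1
so gcd(6904, 6481) = 1.
1 divides -29, so solutions exist.
Back-substitute for Bézout coefficients:
  1 = 136 - 9*15
  ... = 6481*(457) + 6904*(-429)
Scale by -29/1 = -29: (p₀, q₀) = (-13253, 12441).
General solution: p = -13253 + 6904t, q = 12441 - 6481t for integer t.
p ≥ 0: smallest is -13253 mod 6904 = 555 (at t = 2), with q = -521.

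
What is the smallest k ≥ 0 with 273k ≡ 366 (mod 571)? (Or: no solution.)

359

gcd(571, 273) = 1.
1 divides 366, so solutions exist.
By Bézout, 273*(274) + 571*(-131) = 1.
So 273*(274) ≡ 1 (mod 571); multiply by 366: k ≡ 100284 (mod 571).
Smallest nonnegative: k = 100284 mod 571 = 359.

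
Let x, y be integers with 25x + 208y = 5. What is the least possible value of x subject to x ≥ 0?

125

gcd(208, 25):
  208 = 8·25 + 8
  25 = 3·8 + 1
  8 = 8·1
so gcd(208, 25) = 1.
1 divides 5, so solutions exist.
Back-substitute for Bézout coefficients:
  1 = 25 - 3·8
  ... = 25·(25) + 208·(-3)
Scale by 5/1 = 5: (x₀, y₀) = (125, -15).
General solution: x = 125 + 208t, y = -15 - 25t for integer t.
x ≥ 0: smallest is 125 mod 208 = 125 (at t = 0), with y = -15.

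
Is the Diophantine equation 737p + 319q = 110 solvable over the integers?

yes

gcd(737, 319) = 11  (737 = 2×319 + 99, 319 = 3×99 + 22, 99 = 4×22 + 11, 22 = 2×11).
11 divides 110, so integer solutions exist.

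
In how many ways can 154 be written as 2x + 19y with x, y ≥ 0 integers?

gcd(19, 2) = 1.
By Bézout, 2×(-9) + 19×(1) = 1.
One solution: (1, 8).
General: x = 1 + 19t, y = 8 - 2t.
x ≥ 0 ⇒ t ≥ 0; y ≥ 0 ⇒ t ≤ 4. So t ∈ [0, 4]: 5 solutions.

5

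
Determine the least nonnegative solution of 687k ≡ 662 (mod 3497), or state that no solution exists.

gcd(3497, 687) = 1.
1 divides 662, so solutions exist.
By Bézout, 687·(1410) + 3497·(-277) = 1.
So 687·(1410) ≡ 1 (mod 3497); multiply by 662: k ≡ 933420 (mod 3497).
Smallest nonnegative: k = 933420 mod 3497 = 3218.

3218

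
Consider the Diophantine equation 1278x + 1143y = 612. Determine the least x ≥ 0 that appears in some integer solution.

13

gcd(1278, 1143) = 9  (1278 = 1*1143 + 135, 1143 = 8*135 + 63, 135 = 2*63 + 9, 63 = 7*9).
9 divides 612, so solutions exist.
Back-substituting, 1278*(17) + 1143*(-19) = 9.
Scale by 612/9 = 68: (x₀, y₀) = (1156, -1292).
General solution: x = 1156 + 127t, y = -1292 - 142t for integer t.
x ≥ 0: smallest is 1156 mod 127 = 13 (at t = -9), with y = -14.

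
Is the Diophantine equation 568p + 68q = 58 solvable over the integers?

no

gcd(568, 68) = 4  (568 = 8*68 + 24, 68 = 2*24 + 20, 24 = 1*20 + 4, 20 = 5*4).
4 does not divide 58 (remainder 2), so no integer solutions.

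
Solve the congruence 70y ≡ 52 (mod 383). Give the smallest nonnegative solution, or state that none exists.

gcd(383, 70) = 1  (383 = 5×70 + 33, 70 = 2×33 + 4, 33 = 8×4 + 1, 4 = 4×1).
1 divides 52, so solutions exist.
Back-substituting, 70×(-93) + 383×(17) = 1.
So 70×(-93) ≡ 1 (mod 383); multiply by 52: y ≡ -4836 (mod 383).
Smallest nonnegative: y = -4836 mod 383 = 143.

143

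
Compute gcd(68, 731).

gcd(731, 68):
  731 = 10·68 + 51
  68 = 1·51 + 17
  51 = 3·17
so gcd(731, 68) = 17.

17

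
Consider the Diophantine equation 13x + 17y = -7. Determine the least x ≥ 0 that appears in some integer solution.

6

gcd(17, 13) = 1  (17 = 1·13 + 4, 13 = 3·4 + 1, 4 = 4·1).
1 divides -7, so solutions exist.
Back-substituting, 13·(4) + 17·(-3) = 1.
Scale by -7/1 = -7: (x₀, y₀) = (-28, 21).
General solution: x = -28 + 17t, y = 21 - 13t for integer t.
x ≥ 0: smallest is -28 mod 17 = 6 (at t = 2), with y = -5.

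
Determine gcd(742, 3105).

1

gcd(3105, 742) = 1  (3105 = 4·742 + 137, 742 = 5·137 + 57, 137 = 2·57 + 23, 57 = 2·23 + 11, 23 = 2·11 + 1, 11 = 11·1).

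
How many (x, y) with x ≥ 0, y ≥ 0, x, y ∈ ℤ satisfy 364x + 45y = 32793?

gcd(364, 45):
  364 = 8*45 + 4
  45 = 11*4 + 1
  4 = 4*1
so gcd(364, 45) = 1.
Back-substitute for Bézout coefficients:
  1 = 45 - 11*4
  ... = 364*(-11) + 45*(89)
Scale by 32793: one solution is (-360723, 2918577). Reduce x mod 45: (42, 389).
General: x = 42 + 45t, y = 389 - 364t.
x ≥ 0 ⇒ t ≥ 0; y ≥ 0 ⇒ t ≤ 1. So t ∈ [0, 1]: 2 solutions.

2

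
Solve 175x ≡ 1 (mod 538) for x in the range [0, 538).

gcd(538, 175) = 1  (538 = 3*175 + 13, 175 = 13*13 + 6, 13 = 2*6 + 1, 6 = 6*1).
Back-substituting, 175*(-83) + 538*(27) = 1.
So 175*-83 ≡ 1 (mod 538), and -83 mod 538 = 455.

455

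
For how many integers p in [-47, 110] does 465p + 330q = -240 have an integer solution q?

7

gcd(465, 330) = 15  (465 = 1×330 + 135, 330 = 2×135 + 60, 135 = 2×60 + 15, 60 = 4×15).
Back-substituting, 465×(5) + 330×(-7) = 15.
Scale by -16: particular solution (-80, 112); reduce p mod 22: (8, -12).
General solution: p = 8 + 22t, q = -12 - 31t for integer t.
-47 ≤ 8 + 22t ≤ 110 gives t ∈ [-2, 4], which is 7 values.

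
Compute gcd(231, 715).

11

gcd(715, 231) = 11  (715 = 3×231 + 22, 231 = 10×22 + 11, 22 = 2×11).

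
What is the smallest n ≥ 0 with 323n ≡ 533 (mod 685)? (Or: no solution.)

gcd(685, 323) = 1  (685 = 2×323 + 39, 323 = 8×39 + 11, 39 = 3×11 + 6, 11 = 1×6 + 5, 6 = 1×5 + 1, 5 = 5×1).
1 divides 533, so solutions exist.
Back-substituting, 323×(-123) + 685×(58) = 1.
So 323×(-123) ≡ 1 (mod 685); multiply by 533: n ≡ -65559 (mod 685).
Smallest nonnegative: n = -65559 mod 685 = 201.

201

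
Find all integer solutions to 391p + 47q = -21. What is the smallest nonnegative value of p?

8

gcd(391, 47):
  391 = 8·47 + 15
  47 = 3·15 + 2
  15 = 7·2 + 1
  2 = 2·1
so gcd(391, 47) = 1.
1 divides -21, so solutions exist.
Back-substitute for Bézout coefficients:
  1 = 15 - 7·2
  ... = 391·(22) + 47·(-183)
Scale by -21/1 = -21: (p₀, q₀) = (-462, 3843).
General solution: p = -462 + 47t, q = 3843 - 391t for integer t.
p ≥ 0: smallest is -462 mod 47 = 8 (at t = 10), with q = -67.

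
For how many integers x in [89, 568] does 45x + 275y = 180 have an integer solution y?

9

gcd(275, 45):
  275 = 6·45 + 5
  45 = 9·5
so gcd(275, 45) = 5.
Back-substitute for Bézout coefficients:
  5 = 275 - 6·45
  ... = 45·(-6) + 275·(1)
Scale by 36: particular solution (-216, 36); reduce x mod 55: (4, 0).
General solution: x = 4 + 55t, y = 0 - 9t for integer t.
89 ≤ 4 + 55t ≤ 568 gives t ∈ [2, 10], which is 9 values.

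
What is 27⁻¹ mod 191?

gcd(191, 27) = 1.
By Bézout, 27·(92) + 191·(-13) = 1.
So 27·92 ≡ 1 (mod 191), and 92 mod 191 = 92.

92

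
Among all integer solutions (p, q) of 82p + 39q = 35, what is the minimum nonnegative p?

gcd(82, 39) = 1.
1 divides 35, so solutions exist.
By Bézout, 82×(10) + 39×(-21) = 1.
Scale by 35/1 = 35: (p₀, q₀) = (350, -735).
General solution: p = 350 + 39t, q = -735 - 82t for integer t.
p ≥ 0: smallest is 350 mod 39 = 38 (at t = -8), with q = -79.

38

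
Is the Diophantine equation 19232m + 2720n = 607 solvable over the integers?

gcd(19232, 2720) = 32  (19232 = 7*2720 + 192, 2720 = 14*192 + 32, 192 = 6*32).
32 does not divide 607 (remainder 31), so no integer solutions.

no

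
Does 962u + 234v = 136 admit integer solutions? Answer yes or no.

gcd(962, 234) = 26.
26 does not divide 136 (remainder 6), so no integer solutions.

no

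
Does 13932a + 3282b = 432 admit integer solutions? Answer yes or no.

yes

gcd(13932, 3282) = 6.
6 divides 432, so integer solutions exist.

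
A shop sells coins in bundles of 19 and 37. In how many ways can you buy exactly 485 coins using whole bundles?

Need nonnegative integers with 19j + 37k = 485.
gcd(19, 37) = 1, and 19·(2) + 37·(-1) = 1.
So (j₀, k₀) = (970, -485); general j = 970 + 37t, k = -485 - 19t.
j ≥ 0 ⇒ t ≥ -26; k ≥ 0 ⇒ t ≤ -26. That's 1 value of t.

1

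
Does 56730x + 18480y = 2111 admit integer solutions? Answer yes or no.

no

gcd(56730, 18480):
  56730 = 3·18480 + 1290
  18480 = 14·1290 + 420
  1290 = 3·420 + 30
  420 = 14·30
so gcd(56730, 18480) = 30.
30 does not divide 2111 (remainder 11), so no integer solutions.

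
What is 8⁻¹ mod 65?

gcd(65, 8) = 1  (65 = 8*8 + 1, 8 = 8*1).
Back-substituting, 8*(-8) + 65*(1) = 1.
So 8*-8 ≡ 1 (mod 65), and -8 mod 65 = 57.

57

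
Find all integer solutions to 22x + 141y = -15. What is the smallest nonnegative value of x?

gcd(141, 22) = 1.
1 divides -15, so solutions exist.
By Bézout, 22·(-32) + 141·(5) = 1.
Scale by -15/1 = -15: (x₀, y₀) = (480, -75).
General solution: x = 480 + 141t, y = -75 - 22t for integer t.
x ≥ 0: smallest is 480 mod 141 = 57 (at t = -3), with y = -9.

57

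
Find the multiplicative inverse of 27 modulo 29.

14

gcd(29, 27) = 1  (29 = 1*27 + 2, 27 = 13*2 + 1, 2 = 2*1).
Back-substituting, 27*(14) + 29*(-13) = 1.
So 27*14 ≡ 1 (mod 29), and 14 mod 29 = 14.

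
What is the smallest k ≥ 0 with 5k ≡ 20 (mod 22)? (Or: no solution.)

gcd(22, 5) = 1  (22 = 4×5 + 2, 5 = 2×2 + 1, 2 = 2×1).
1 divides 20, so solutions exist.
Back-substituting, 5×(9) + 22×(-2) = 1.
So 5×(9) ≡ 1 (mod 22); multiply by 20: k ≡ 180 (mod 22).
Smallest nonnegative: k = 180 mod 22 = 4.

4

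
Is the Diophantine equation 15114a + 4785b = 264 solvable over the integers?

yes

gcd(15114, 4785) = 33.
33 divides 264, so integer solutions exist.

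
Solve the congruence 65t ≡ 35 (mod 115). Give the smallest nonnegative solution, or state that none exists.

20

gcd(115, 65) = 5  (115 = 1·65 + 50, 65 = 1·50 + 15, 50 = 3·15 + 5, 15 = 3·5).
5 divides 35, so solutions exist.
Back-substituting, 65·(-7) + 115·(4) = 5.
So 65·(-7) ≡ 5 (mod 115); multiply by 7: t ≡ -49 (mod 23).
Smallest nonnegative: t = -49 mod 23 = 20.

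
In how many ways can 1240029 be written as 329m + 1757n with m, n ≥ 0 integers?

gcd(1757, 329):
  1757 = 5*329 + 112
  329 = 2*112 + 105
  112 = 1*105 + 7
  105 = 15*7
so gcd(1757, 329) = 7.
Back-substitute for Bézout coefficients:
  7 = 112 - 1*105
  ... = 329*(-16) + 1757*(3)
Scale by 177147: one solution is (-2834352, 531441). Reduce m mod 251: (191, 670).
General: m = 191 + 251t, n = 670 - 47t.
m ≥ 0 ⇒ t ≥ 0; n ≥ 0 ⇒ t ≤ 14. So t ∈ [0, 14]: 15 solutions.

15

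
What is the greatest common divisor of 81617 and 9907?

1

gcd(81617, 9907):
  81617 = 8·9907 + 2361
  9907 = 4·2361 + 463
  2361 = 5·463 + 46
  463 = 10·46 + 3
  46 = 15·3 + 1
  3 = 3·1
so gcd(81617, 9907) = 1.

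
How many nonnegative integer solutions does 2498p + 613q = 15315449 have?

gcd(2498, 613):
  2498 = 4·613 + 46
  613 = 13·46 + 15
  46 = 3·15 + 1
  15 = 15·1
so gcd(2498, 613) = 1.
Back-substitute for Bézout coefficients:
  1 = 46 - 3·15
  ... = 2498·(40) + 613·(-163)
Scale by 15315449: one solution is (612617960, -2496418187). Reduce p mod 613: (472, 23061).
General: p = 472 + 613t, q = 23061 - 2498t.
p ≥ 0 ⇒ t ≥ 0; q ≥ 0 ⇒ t ≤ 9. So t ∈ [0, 9]: 10 solutions.

10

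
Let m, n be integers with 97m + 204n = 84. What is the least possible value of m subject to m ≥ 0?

gcd(204, 97):
  204 = 2×97 + 10
  97 = 9×10 + 7
  10 = 1×7 + 3
  7 = 2×3 + 1
  3 = 3×1
so gcd(204, 97) = 1.
1 divides 84, so solutions exist.
Back-substitute for Bézout coefficients:
  1 = 7 - 2×3
  ... = 97×(61) + 204×(-29)
Scale by 84/1 = 84: (m₀, n₀) = (5124, -2436).
General solution: m = 5124 + 204t, n = -2436 - 97t for integer t.
m ≥ 0: smallest is 5124 mod 204 = 24 (at t = -25), with n = -11.

24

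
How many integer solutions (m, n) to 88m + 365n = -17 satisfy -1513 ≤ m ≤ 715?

6

gcd(365, 88) = 1.
By Bézout, 88*(112) + 365*(-27) = 1.
Particular solution: (286, -69).
General solution: m = 286 + 365t, n = -69 - 88t for integer t.
-1513 ≤ 286 + 365t ≤ 715 gives t ∈ [-4, 1], which is 6 values.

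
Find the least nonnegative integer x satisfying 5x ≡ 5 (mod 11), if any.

gcd(11, 5):
  11 = 2×5 + 1
  5 = 5×1
so gcd(11, 5) = 1.
1 divides 5, so solutions exist.
Back-substitute for Bézout coefficients:
  1 = 11 - 2×5
  ... = 5×(-2) + 11×(1)
So 5×(-2) ≡ 1 (mod 11); multiply by 5: x ≡ -10 (mod 11).
Smallest nonnegative: x = -10 mod 11 = 1.

1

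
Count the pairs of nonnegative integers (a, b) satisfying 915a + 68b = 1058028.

17

gcd(915, 68):
  915 = 13×68 + 31
  68 = 2×31 + 6
  31 = 5×6 + 1
  6 = 6×1
so gcd(915, 68) = 1.
Back-substitute for Bézout coefficients:
  1 = 31 - 5×6
  ... = 915×(11) + 68×(-148)
Scale by 1058028: one solution is (11638308, -156588144). Reduce a mod 68: (40, 15021).
General: a = 40 + 68t, b = 15021 - 915t.
a ≥ 0 ⇒ t ≥ 0; b ≥ 0 ⇒ t ≤ 16. So t ∈ [0, 16]: 17 solutions.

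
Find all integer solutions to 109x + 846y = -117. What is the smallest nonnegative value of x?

gcd(846, 109) = 1  (846 = 7*109 + 83, 109 = 1*83 + 26, 83 = 3*26 + 5, 26 = 5*5 + 1, 5 = 5*1).
1 divides -117, so solutions exist.
Back-substituting, 109*(163) + 846*(-21) = 1.
Scale by -117/1 = -117: (x₀, y₀) = (-19071, 2457).
General solution: x = -19071 + 846t, y = 2457 - 109t for integer t.
x ≥ 0: smallest is -19071 mod 846 = 387 (at t = 23), with y = -50.

387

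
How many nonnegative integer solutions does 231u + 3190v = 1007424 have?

gcd(3190, 231) = 11  (3190 = 13*231 + 187, 231 = 1*187 + 44, 187 = 4*44 + 11, 44 = 4*11).
Back-substituting, 231*(-69) + 3190*(5) = 11.
Scale by 91584: one solution is (-6319296, 457920). Reduce u mod 290: (94, 309).
General: u = 94 + 290t, v = 309 - 21t.
u ≥ 0 ⇒ t ≥ 0; v ≥ 0 ⇒ t ≤ 14. So t ∈ [0, 14]: 15 solutions.

15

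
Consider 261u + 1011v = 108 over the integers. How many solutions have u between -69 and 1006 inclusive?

gcd(1011, 261) = 3  (1011 = 3·261 + 228, 261 = 1·228 + 33, 228 = 6·33 + 30, 33 = 1·30 + 3, 30 = 10·3).
Back-substituting, 261·(31) + 1011·(-8) = 3.
Scale by 36: particular solution (1116, -288); reduce u mod 337: (105, -27).
General solution: u = 105 + 337t, v = -27 - 87t for integer t.
-69 ≤ 105 + 337t ≤ 1006 gives t ∈ [0, 2], which is 3 values.

3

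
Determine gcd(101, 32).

gcd(101, 32):
  101 = 3·32 + 5
  32 = 6·5 + 2
  5 = 2·2 + 1
  2 = 2·1
so gcd(101, 32) = 1.

1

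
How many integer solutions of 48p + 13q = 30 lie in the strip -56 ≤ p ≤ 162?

gcd(48, 13) = 1.
By Bézout, 48*(3) + 13*(-11) = 1.
Particular solution: (12, -42).
General solution: p = 12 + 13t, q = -42 - 48t for integer t.
-56 ≤ 12 + 13t ≤ 162 gives t ∈ [-5, 11], which is 17 values.

17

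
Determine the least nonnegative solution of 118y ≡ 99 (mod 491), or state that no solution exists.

gcd(491, 118) = 1  (491 = 4*118 + 19, 118 = 6*19 + 4, 19 = 4*4 + 3, 4 = 1*3 + 1, 3 = 3*1).
1 divides 99, so solutions exist.
Back-substituting, 118*(129) + 491*(-31) = 1.
So 118*(129) ≡ 1 (mod 491); multiply by 99: y ≡ 12771 (mod 491).
Smallest nonnegative: y = 12771 mod 491 = 5.

5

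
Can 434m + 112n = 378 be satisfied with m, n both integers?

gcd(434, 112) = 14  (434 = 3·112 + 98, 112 = 1·98 + 14, 98 = 7·14).
14 divides 378, so integer solutions exist.

yes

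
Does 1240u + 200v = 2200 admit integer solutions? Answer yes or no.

yes

gcd(1240, 200) = 40  (1240 = 6·200 + 40, 200 = 5·40).
40 divides 2200, so integer solutions exist.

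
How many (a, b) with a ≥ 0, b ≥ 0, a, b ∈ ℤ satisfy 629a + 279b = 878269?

gcd(629, 279):
  629 = 2*279 + 71
  279 = 3*71 + 66
  71 = 1*66 + 5
  66 = 13*5 + 1
  5 = 5*1
so gcd(629, 279) = 1.
Back-substitute for Bézout coefficients:
  1 = 66 - 13*5
  ... = 629*(-55) + 279*(124)
Scale by 878269: one solution is (-48304795, 108905356). Reduce a mod 279: (149, 2812).
General: a = 149 + 279t, b = 2812 - 629t.
a ≥ 0 ⇒ t ≥ 0; b ≥ 0 ⇒ t ≤ 4. So t ∈ [0, 4]: 5 solutions.

5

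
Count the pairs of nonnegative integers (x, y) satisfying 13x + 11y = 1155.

gcd(13, 11) = 1.
By Bézout, 13×(-5) + 11×(6) = 1.
One solution: (0, 105).
General: x = 0 + 11t, y = 105 - 13t.
x ≥ 0 ⇒ t ≥ 0; y ≥ 0 ⇒ t ≤ 8. So t ∈ [0, 8]: 9 solutions.

9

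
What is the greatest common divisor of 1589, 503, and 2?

gcd(1589, 503) = 1  (1589 = 3·503 + 80, 503 = 6·80 + 23, 80 = 3·23 + 11, 23 = 2·11 + 1, 11 = 11·1).
gcd(1, 2) = 1.

1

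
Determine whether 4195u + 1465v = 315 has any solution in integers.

yes

gcd(4195, 1465) = 5.
5 divides 315, so integer solutions exist.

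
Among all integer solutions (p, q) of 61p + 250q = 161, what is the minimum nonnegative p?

101

gcd(250, 61):
  250 = 4×61 + 6
  61 = 10×6 + 1
  6 = 6×1
so gcd(250, 61) = 1.
1 divides 161, so solutions exist.
Back-substitute for Bézout coefficients:
  1 = 61 - 10×6
  ... = 61×(41) + 250×(-10)
Scale by 161/1 = 161: (p₀, q₀) = (6601, -1610).
General solution: p = 6601 + 250t, q = -1610 - 61t for integer t.
p ≥ 0: smallest is 6601 mod 250 = 101 (at t = -26), with q = -24.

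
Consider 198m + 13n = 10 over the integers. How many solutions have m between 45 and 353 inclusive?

gcd(198, 13) = 1.
By Bézout, 198·(-4) + 13·(61) = 1.
Particular solution: (12, -182).
General solution: m = 12 + 13t, n = -182 - 198t for integer t.
45 ≤ 12 + 13t ≤ 353 gives t ∈ [3, 26], which is 24 values.

24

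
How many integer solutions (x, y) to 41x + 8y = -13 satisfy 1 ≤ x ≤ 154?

gcd(41, 8) = 1  (41 = 5×8 + 1, 8 = 8×1).
Back-substituting, 41×(1) + 8×(-5) = 1.
Scale by -13: particular solution (-13, 65); reduce x mod 8: (3, -17).
General solution: x = 3 + 8t, y = -17 - 41t for integer t.
1 ≤ 3 + 8t ≤ 154 gives t ∈ [0, 18], which is 19 values.

19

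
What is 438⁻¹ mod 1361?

637

gcd(1361, 438) = 1.
By Bézout, 438×(637) + 1361×(-205) = 1.
So 438×637 ≡ 1 (mod 1361), and 637 mod 1361 = 637.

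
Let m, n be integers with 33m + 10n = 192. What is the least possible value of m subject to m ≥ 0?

gcd(33, 10):
  33 = 3×10 + 3
  10 = 3×3 + 1
  3 = 3×1
so gcd(33, 10) = 1.
1 divides 192, so solutions exist.
Back-substitute for Bézout coefficients:
  1 = 10 - 3×3
  ... = 33×(-3) + 10×(10)
Scale by 192/1 = 192: (m₀, n₀) = (-576, 1920).
General solution: m = -576 + 10t, n = 1920 - 33t for integer t.
m ≥ 0: smallest is -576 mod 10 = 4 (at t = 58), with n = 6.

4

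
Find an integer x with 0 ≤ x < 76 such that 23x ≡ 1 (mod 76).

43

gcd(76, 23) = 1  (76 = 3×23 + 7, 23 = 3×7 + 2, 7 = 3×2 + 1, 2 = 2×1).
Back-substituting, 23×(-33) + 76×(10) = 1.
So 23×-33 ≡ 1 (mod 76), and -33 mod 76 = 43.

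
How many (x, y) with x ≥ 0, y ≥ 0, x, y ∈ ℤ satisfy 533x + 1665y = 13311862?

gcd(1665, 533) = 1  (1665 = 3×533 + 66, 533 = 8×66 + 5, 66 = 13×5 + 1, 5 = 5×1).
Back-substituting, 533×(-328) + 1665×(105) = 1.
Scale by 13311862: one solution is (-4366290736, 1397745510). Reduce x mod 1665: (269, 7909).
General: x = 269 + 1665t, y = 7909 - 533t.
x ≥ 0 ⇒ t ≥ 0; y ≥ 0 ⇒ t ≤ 14. So t ∈ [0, 14]: 15 solutions.

15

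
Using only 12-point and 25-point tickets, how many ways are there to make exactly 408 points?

Need nonnegative integers with 12j + 25k = 408.
gcd(12, 25) = 1, and 12·(-2) + 25·(1) = 1.
So (j₀, k₀) = (-816, 408); general j = -816 + 25t, k = 408 - 12t.
j ≥ 0 ⇒ t ≥ 33; k ≥ 0 ⇒ t ≤ 34. That's 2 values of t.

2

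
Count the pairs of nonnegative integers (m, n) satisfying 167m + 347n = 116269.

gcd(347, 167):
  347 = 2×167 + 13
  167 = 12×13 + 11
  13 = 1×11 + 2
  11 = 5×2 + 1
  2 = 2×1
so gcd(347, 167) = 1.
Back-substitute for Bézout coefficients:
  1 = 11 - 5×2
  ... = 167×(160) + 347×(-77)
Scale by 116269: one solution is (18603040, -8952713). Reduce m mod 347: (23, 324).
General: m = 23 + 347t, n = 324 - 167t.
m ≥ 0 ⇒ t ≥ 0; n ≥ 0 ⇒ t ≤ 1. So t ∈ [0, 1]: 2 solutions.

2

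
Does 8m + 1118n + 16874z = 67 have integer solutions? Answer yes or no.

gcd(1118, 8) = 2  (1118 = 139*8 + 6, 8 = 1*6 + 2, 6 = 3*2).
gcd(2, 16874) = 2.
2 does not divide 67 (remainder 1), so no integer solutions.

no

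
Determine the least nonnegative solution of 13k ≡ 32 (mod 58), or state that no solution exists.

gcd(58, 13) = 1  (58 = 4·13 + 6, 13 = 2·6 + 1, 6 = 6·1).
1 divides 32, so solutions exist.
Back-substituting, 13·(9) + 58·(-2) = 1.
So 13·(9) ≡ 1 (mod 58); multiply by 32: k ≡ 288 (mod 58).
Smallest nonnegative: k = 288 mod 58 = 56.

56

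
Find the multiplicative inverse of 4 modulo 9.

gcd(9, 4) = 1.
By Bézout, 4*(-2) + 9*(1) = 1.
So 4*-2 ≡ 1 (mod 9), and -2 mod 9 = 7.

7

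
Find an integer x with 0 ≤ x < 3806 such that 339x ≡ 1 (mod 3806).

gcd(3806, 339) = 1  (3806 = 11·339 + 77, 339 = 4·77 + 31, 77 = 2·31 + 15, 31 = 2·15 + 1, 15 = 15·1).
Back-substituting, 339·(247) + 3806·(-22) = 1.
So 339·247 ≡ 1 (mod 3806), and 247 mod 3806 = 247.

247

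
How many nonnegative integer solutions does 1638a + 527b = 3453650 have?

4

gcd(1638, 527):
  1638 = 3*527 + 57
  527 = 9*57 + 14
  57 = 4*14 + 1
  14 = 14*1
so gcd(1638, 527) = 1.
Back-substitute for Bézout coefficients:
  1 = 57 - 4*14
  ... = 1638*(37) + 527*(-115)
Scale by 3453650: one solution is (127785050, -397169750). Reduce a mod 527: (198, 5938).
General: a = 198 + 527t, b = 5938 - 1638t.
a ≥ 0 ⇒ t ≥ 0; b ≥ 0 ⇒ t ≤ 3. So t ∈ [0, 3]: 4 solutions.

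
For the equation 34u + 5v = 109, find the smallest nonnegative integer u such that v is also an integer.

gcd(34, 5) = 1  (34 = 6*5 + 4, 5 = 1*4 + 1, 4 = 4*1).
1 divides 109, so solutions exist.
Back-substituting, 34*(-1) + 5*(7) = 1.
Scale by 109/1 = 109: (u₀, v₀) = (-109, 763).
General solution: u = -109 + 5t, v = 763 - 34t for integer t.
u ≥ 0: smallest is -109 mod 5 = 1 (at t = 22), with v = 15.

1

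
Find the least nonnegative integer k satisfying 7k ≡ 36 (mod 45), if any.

18

gcd(45, 7) = 1  (45 = 6*7 + 3, 7 = 2*3 + 1, 3 = 3*1).
1 divides 36, so solutions exist.
Back-substituting, 7*(13) + 45*(-2) = 1.
So 7*(13) ≡ 1 (mod 45); multiply by 36: k ≡ 468 (mod 45).
Smallest nonnegative: k = 468 mod 45 = 18.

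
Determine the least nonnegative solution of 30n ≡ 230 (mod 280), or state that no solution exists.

17

gcd(280, 30) = 10.
10 divides 230, so solutions exist.
By Bézout, 30×(-9) + 280×(1) = 10.
So 30×(-9) ≡ 10 (mod 280); multiply by 23: n ≡ -207 (mod 28).
Smallest nonnegative: n = -207 mod 28 = 17.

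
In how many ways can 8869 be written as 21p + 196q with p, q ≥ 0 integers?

15

gcd(196, 21) = 7.
By Bézout, 21×(-9) + 196×(1) = 7.
One solution: (21, 43).
General: p = 21 + 28t, q = 43 - 3t.
p ≥ 0 ⇒ t ≥ 0; q ≥ 0 ⇒ t ≤ 14. So t ∈ [0, 14]: 15 solutions.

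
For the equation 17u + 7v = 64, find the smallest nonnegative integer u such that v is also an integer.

5

gcd(17, 7) = 1.
1 divides 64, so solutions exist.
By Bézout, 17×(-2) + 7×(5) = 1.
Scale by 64/1 = 64: (u₀, v₀) = (-128, 320).
General solution: u = -128 + 7t, v = 320 - 17t for integer t.
u ≥ 0: smallest is -128 mod 7 = 5 (at t = 19), with v = -3.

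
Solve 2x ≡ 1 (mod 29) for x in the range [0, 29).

gcd(29, 2):
  29 = 14×2 + 1
  2 = 2×1
so gcd(29, 2) = 1.
Back-substitute for Bézout coefficients:
  1 = 29 - 14×2
  ... = 2×(-14) + 29×(1)
So 2×-14 ≡ 1 (mod 29), and -14 mod 29 = 15.

15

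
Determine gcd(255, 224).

gcd(255, 224) = 1  (255 = 1·224 + 31, 224 = 7·31 + 7, 31 = 4·7 + 3, 7 = 2·3 + 1, 3 = 3·1).

1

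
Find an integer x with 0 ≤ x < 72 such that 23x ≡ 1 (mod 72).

47

gcd(72, 23) = 1.
By Bézout, 23*(-25) + 72*(8) = 1.
So 23*-25 ≡ 1 (mod 72), and -25 mod 72 = 47.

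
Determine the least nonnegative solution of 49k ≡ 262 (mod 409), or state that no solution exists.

406

gcd(409, 49) = 1  (409 = 8×49 + 17, 49 = 2×17 + 15, 17 = 1×15 + 2, 15 = 7×2 + 1, 2 = 2×1).
1 divides 262, so solutions exist.
Back-substituting, 49×(192) + 409×(-23) = 1.
So 49×(192) ≡ 1 (mod 409); multiply by 262: k ≡ 50304 (mod 409).
Smallest nonnegative: k = 50304 mod 409 = 406.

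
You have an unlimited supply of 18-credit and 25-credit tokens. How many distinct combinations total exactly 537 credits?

Need nonnegative integers with 18j + 25k = 537.
gcd(18, 25) = 1, and 18·(7) + 25·(-5) = 1.
So (j₀, k₀) = (3759, -2685); general j = 3759 + 25t, k = -2685 - 18t.
j ≥ 0 ⇒ t ≥ -150; k ≥ 0 ⇒ t ≤ -150. That's 1 value of t.

1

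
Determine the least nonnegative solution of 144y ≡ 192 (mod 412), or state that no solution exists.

gcd(412, 144):
  412 = 2·144 + 124
  144 = 1·124 + 20
  124 = 6·20 + 4
  20 = 5·4
so gcd(412, 144) = 4.
4 divides 192, so solutions exist.
Back-substitute for Bézout coefficients:
  4 = 124 - 6·20
  ... = 144·(-20) + 412·(7)
So 144·(-20) ≡ 4 (mod 412); multiply by 48: y ≡ -960 (mod 103).
Smallest nonnegative: y = -960 mod 103 = 70.

70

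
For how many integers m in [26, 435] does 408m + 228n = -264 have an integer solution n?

gcd(408, 228) = 12.
By Bézout, 408*(-5) + 228*(9) = 12.
Particular solution: (15, -28).
General solution: m = 15 + 19t, n = -28 - 34t for integer t.
26 ≤ 15 + 19t ≤ 435 gives t ∈ [1, 22], which is 22 values.

22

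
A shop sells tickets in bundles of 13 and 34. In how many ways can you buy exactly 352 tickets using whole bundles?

Need nonnegative integers with 13j + 34k = 352.
gcd(13, 34) = 1, and 13·(-13) + 34·(5) = 1.
So (j₀, k₀) = (-4576, 1760); general j = -4576 + 34t, k = 1760 - 13t.
j ≥ 0 ⇒ t ≥ 135; k ≥ 0 ⇒ t ≤ 135. That's 1 value of t.

1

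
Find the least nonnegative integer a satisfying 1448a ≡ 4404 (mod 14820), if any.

gcd(14820, 1448) = 4.
4 divides 4404, so solutions exist.
By Bézout, 1448*(-1177) + 14820*(115) = 4.
So 1448*(-1177) ≡ 4 (mod 14820); multiply by 1101: a ≡ -1295877 (mod 3705).
Smallest nonnegative: a = -1295877 mod 3705 = 873.

873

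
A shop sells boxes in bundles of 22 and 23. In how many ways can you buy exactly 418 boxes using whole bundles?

Need nonnegative integers with 22j + 23k = 418.
gcd(22, 23) = 1, and 22·(-1) + 23·(1) = 1.
So (j₀, k₀) = (-418, 418); general j = -418 + 23t, k = 418 - 22t.
j ≥ 0 ⇒ t ≥ 19; k ≥ 0 ⇒ t ≤ 19. That's 1 value of t.

1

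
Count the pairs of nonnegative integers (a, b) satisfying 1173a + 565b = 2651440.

gcd(1173, 565) = 1.
By Bézout, 1173×(92) + 565×(-191) = 1.
One solution: (510, 3634).
General: a = 510 + 565t, b = 3634 - 1173t.
a ≥ 0 ⇒ t ≥ 0; b ≥ 0 ⇒ t ≤ 3. So t ∈ [0, 3]: 4 solutions.

4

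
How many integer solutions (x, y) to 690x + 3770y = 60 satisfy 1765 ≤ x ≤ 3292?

gcd(3770, 690) = 10.
By Bézout, 690*(153) + 3770*(-28) = 10.
Particular solution: (164, -30).
General solution: x = 164 + 377t, y = -30 - 69t for integer t.
1765 ≤ 164 + 377t ≤ 3292 gives t ∈ [5, 8], which is 4 values.

4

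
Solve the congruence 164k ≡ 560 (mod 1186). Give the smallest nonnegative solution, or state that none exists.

gcd(1186, 164) = 2  (1186 = 7×164 + 38, 164 = 4×38 + 12, 38 = 3×12 + 2, 12 = 6×2).
2 divides 560, so solutions exist.
Back-substituting, 164×(-94) + 1186×(13) = 2.
So 164×(-94) ≡ 2 (mod 1186); multiply by 280: k ≡ -26320 (mod 593).
Smallest nonnegative: k = -26320 mod 593 = 365.

365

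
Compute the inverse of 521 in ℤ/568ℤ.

gcd(568, 521):
  568 = 1*521 + 47
  521 = 11*47 + 4
  47 = 11*4 + 3
  4 = 1*3 + 1
  3 = 3*1
so gcd(568, 521) = 1.
Back-substitute for Bézout coefficients:
  1 = 4 - 1*3
  ... = 521*(145) + 568*(-133)
So 521*145 ≡ 1 (mod 568), and 145 mod 568 = 145.

145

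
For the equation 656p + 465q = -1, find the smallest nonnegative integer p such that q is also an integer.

409

gcd(656, 465) = 1  (656 = 1×465 + 191, 465 = 2×191 + 83, 191 = 2×83 + 25, 83 = 3×25 + 8, 25 = 3×8 + 1, 8 = 8×1).
1 divides -1, so solutions exist.
Back-substituting, 656×(56) + 465×(-79) = 1.
Scale by -1/1 = -1: (p₀, q₀) = (-56, 79).
General solution: p = -56 + 465t, q = 79 - 656t for integer t.
p ≥ 0: smallest is -56 mod 465 = 409 (at t = 1), with q = -577.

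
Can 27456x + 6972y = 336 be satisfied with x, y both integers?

yes

gcd(27456, 6972):
  27456 = 3×6972 + 6540
  6972 = 1×6540 + 432
  6540 = 15×432 + 60
  432 = 7×60 + 12
  60 = 5×12
so gcd(27456, 6972) = 12.
12 divides 336, so integer solutions exist.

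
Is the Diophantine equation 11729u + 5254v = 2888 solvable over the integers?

no

gcd(11729, 5254):
  11729 = 2×5254 + 1221
  5254 = 4×1221 + 370
  1221 = 3×370 + 111
  370 = 3×111 + 37
  111 = 3×37
so gcd(11729, 5254) = 37.
37 does not divide 2888 (remainder 2), so no integer solutions.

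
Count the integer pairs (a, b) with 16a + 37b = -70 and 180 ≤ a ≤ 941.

gcd(37, 16):
  37 = 2×16 + 5
  16 = 3×5 + 1
  5 = 5×1
so gcd(37, 16) = 1.
Back-substitute for Bézout coefficients:
  1 = 16 - 3×5
  ... = 16×(7) + 37×(-3)
Scale by -70: particular solution (-490, 210); reduce a mod 37: (28, -14).
General solution: a = 28 + 37t, b = -14 - 16t for integer t.
180 ≤ 28 + 37t ≤ 941 gives t ∈ [5, 24], which is 20 values.

20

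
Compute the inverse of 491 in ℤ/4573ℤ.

2524

gcd(4573, 491) = 1  (4573 = 9×491 + 154, 491 = 3×154 + 29, 154 = 5×29 + 9, 29 = 3×9 + 2, 9 = 4×2 + 1, 2 = 2×1).
Back-substituting, 491×(-2049) + 4573×(220) = 1.
So 491×-2049 ≡ 1 (mod 4573), and -2049 mod 4573 = 2524.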